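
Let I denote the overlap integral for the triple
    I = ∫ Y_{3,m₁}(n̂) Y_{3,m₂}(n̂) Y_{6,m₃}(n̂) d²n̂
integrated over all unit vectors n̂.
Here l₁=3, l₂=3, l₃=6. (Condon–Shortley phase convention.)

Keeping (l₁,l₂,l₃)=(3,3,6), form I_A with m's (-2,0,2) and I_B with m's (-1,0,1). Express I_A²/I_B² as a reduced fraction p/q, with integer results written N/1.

Same 3,3,6: normalisation and zero-m 3j drop out of the ratio.
A: Δ: 0! 6! 6! / 13! → 1/12012; sum: t=0:+1/4320 = 1/4320; 3j²(3 3 6; -2 0 2) = Δ·Π!·Σ² = 8/429  (sign +1)
B: Δ: 0! 6! 6! / 13! → 1/12012; sum: t=0:+1/1728 = 1/1728; 3j²(3 3 6; -1 0 1) = Δ·Π!·Σ² = 25/858  (sign -1)
I_A²/I_B² = (8/429)/(25/858) = 16/25

16/25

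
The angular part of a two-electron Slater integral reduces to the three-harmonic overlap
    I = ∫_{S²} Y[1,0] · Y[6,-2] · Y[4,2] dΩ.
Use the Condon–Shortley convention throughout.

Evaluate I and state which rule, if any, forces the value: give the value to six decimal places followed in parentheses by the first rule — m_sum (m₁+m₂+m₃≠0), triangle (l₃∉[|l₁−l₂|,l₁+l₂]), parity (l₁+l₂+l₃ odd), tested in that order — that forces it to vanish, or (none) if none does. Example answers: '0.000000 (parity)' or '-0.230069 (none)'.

triangle: need 5≤l₃≤7, have 4; I=0

0.000000 (triangle)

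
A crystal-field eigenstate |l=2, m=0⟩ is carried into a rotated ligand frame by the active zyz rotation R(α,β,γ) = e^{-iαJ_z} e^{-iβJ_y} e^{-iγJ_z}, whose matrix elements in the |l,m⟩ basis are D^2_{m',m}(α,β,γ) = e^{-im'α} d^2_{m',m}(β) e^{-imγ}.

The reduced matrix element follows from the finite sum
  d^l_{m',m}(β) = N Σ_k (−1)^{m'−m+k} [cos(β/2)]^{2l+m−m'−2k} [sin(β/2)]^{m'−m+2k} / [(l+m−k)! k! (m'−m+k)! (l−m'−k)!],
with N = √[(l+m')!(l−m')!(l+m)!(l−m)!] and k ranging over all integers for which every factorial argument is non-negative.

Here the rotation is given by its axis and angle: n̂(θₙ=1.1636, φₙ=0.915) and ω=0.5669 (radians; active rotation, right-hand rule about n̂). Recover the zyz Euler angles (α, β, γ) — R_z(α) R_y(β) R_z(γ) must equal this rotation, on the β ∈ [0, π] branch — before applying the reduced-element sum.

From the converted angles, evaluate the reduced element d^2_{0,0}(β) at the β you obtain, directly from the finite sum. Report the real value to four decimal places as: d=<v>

d=0.6304

Axis–angle → zyz. n̂ = (sinθₙcosφₙ, sinθₙsinφₙ, cosθₙ) = (+0.559931, +0.727759, +0.396036), ω = 0.5669.
R = I cosω + sinω [n̂]ₓ + (1−cosω) n̂n̂ᵀ gives
  R = [+0.892614, -0.148935, +0.425509; +0.276424, +0.926420, -0.255608; -0.356132, +0.345780, +0.868105]
β = atan2(√(R₁₃²+R₂₃²), R₃₃) = 0.519424; α = atan2(R₂₃, R₁₃) mod 2π = 5.742244; γ = atan2(R₃₂, −R₃₁) mod 2π = 0.770651
d^2_{0,0}(β=0.5194) via the finite sum:
Half-angle: c=0.966464, s=0.256802. N=√(2·2·2·2)=4.000000
The bounds max(0,m−m')=0 and min(l+m,l−m')=2 give 3 terms
  k=0: (−1)^0·4.0000/(4)·0.9665^4·0.2568^0 = +0.872454
  k=1: (−1)^1·4.0000/(1)·0.9665^2·0.2568^2 = -0.246394
  k=2: (−1)^2·4.0000/(4)·0.9665^0·0.2568^4 = +0.004349
d^2_{0,0}(0.5194) = +0.872454 -0.246394 +0.004349 = +0.630410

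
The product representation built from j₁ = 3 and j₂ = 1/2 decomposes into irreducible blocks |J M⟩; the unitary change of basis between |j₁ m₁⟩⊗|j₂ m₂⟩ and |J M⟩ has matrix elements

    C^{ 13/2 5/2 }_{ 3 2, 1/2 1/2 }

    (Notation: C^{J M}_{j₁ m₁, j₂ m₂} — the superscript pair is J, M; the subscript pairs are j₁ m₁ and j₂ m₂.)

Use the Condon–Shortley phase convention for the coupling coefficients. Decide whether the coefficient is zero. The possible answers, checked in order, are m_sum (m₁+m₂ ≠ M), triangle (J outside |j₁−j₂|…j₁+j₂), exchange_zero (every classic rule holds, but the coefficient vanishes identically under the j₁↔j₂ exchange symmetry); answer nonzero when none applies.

triangle

m-sum: m₁+m₂ = 2+1/2 = 5/2, M = 5/2  ✓
triangle: need |j₁−j₂| ≤ J ≤ j₁+j₂, i.e. J ∈ [5/2, 7/2]; J = 13/2 is outside ✗ ⇒ coefficient is 0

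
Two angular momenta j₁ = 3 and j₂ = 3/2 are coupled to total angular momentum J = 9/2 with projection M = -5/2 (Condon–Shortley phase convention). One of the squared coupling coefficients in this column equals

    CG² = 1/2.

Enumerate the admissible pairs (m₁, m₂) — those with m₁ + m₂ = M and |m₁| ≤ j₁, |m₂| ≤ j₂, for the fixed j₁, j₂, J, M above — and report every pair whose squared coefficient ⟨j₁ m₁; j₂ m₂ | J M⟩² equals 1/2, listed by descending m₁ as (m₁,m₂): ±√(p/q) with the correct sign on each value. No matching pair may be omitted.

(-2,-1/2): +√(1/2)

Admissible pairs with m₁+m₂ = M = -5/2: (-3,1/2), (-2,-1/2), (-1,-3/2)
  (m₁,m₂)=(-1,-3/2): CG² = 5/12, CG = +√(5/12)
  (m₁,m₂)=(-2,-1/2): CG² = 1/2, CG = +√(1/2)   ← matches the target
  (m₁,m₂)=(-3,1/2): CG² = 1/12, CG = +√(1/12)
Pairs with CG² = 1/2: (-2,-1/2): +√(1/2)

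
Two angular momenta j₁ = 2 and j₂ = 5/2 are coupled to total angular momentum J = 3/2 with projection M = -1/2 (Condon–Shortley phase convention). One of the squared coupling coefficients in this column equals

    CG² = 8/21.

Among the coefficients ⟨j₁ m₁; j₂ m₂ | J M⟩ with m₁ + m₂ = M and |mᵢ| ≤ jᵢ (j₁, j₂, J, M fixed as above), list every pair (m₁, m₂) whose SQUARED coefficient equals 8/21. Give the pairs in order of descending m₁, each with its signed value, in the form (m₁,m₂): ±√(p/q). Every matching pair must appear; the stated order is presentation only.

Admissible pairs with m₁+m₂ = M = -1/2: (-2,3/2), (-1,1/2), (0,-1/2), (1,-3/2), (2,-5/2)
  (m₁,m₂)=(2,-5/2): CG² = 8/21, CG = +√(8/21)   ← matches the target
  (m₁,m₂)=(1,-3/2): CG² = 2/105, CG = −√(2/105)
  (m₁,m₂)=(0,-1/2): CG² = 2/35, CG = −√(2/35)
  (m₁,m₂)=(-1,1/2): CG² = 5/21, CG = +√(5/21)
  (m₁,m₂)=(-2,3/2): CG² = 32/105, CG = −√(32/105)
Pairs with CG² = 8/21: (2,-5/2): +√(8/21)

(2,-5/2): +√(8/21)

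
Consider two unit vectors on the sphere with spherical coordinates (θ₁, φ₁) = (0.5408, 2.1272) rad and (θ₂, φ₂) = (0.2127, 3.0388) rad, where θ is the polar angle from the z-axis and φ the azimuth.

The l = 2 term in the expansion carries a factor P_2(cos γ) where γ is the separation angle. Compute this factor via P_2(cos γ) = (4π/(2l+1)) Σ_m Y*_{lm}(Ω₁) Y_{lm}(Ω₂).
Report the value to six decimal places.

0.727292

Expand P_2 via completeness: Σ_{m} conj(Y_{2,m}) at Ω₁ times Y_{2,m} at Ω₂ —
  m=-2: (-0.045266, -0.091828) × (0.016851, 0.003514) = (-0.000440, -0.001706)  (running Σ = (-0.000440, -0.001706))
  m=-1: (-0.180078, 0.289537) × (-0.158568, -0.016357) = (0.033291, -0.042966)  (running Σ = (0.032851, -0.044672))
  m=0: (0.380007, -0.000000) × (0.588619, 0.000000) = (0.223679, 0.000000)  (running Σ = (0.256530, -0.044672))
  m=1: (0.180078, 0.289537) × (0.158568, -0.016357) = (0.033291, 0.042966)  (running Σ = (0.289821, -0.001706))
  m=2: (-0.045266, 0.091828) × (0.016851, -0.003514) = (-0.000440, 0.001706)  (running Σ = (0.289380, -0.000000))
Total Σ_m = (0.289380, -0.000000). Multiply by 2.513274: (0.727292, -0.000000). P_2(cos γ) = 0.727292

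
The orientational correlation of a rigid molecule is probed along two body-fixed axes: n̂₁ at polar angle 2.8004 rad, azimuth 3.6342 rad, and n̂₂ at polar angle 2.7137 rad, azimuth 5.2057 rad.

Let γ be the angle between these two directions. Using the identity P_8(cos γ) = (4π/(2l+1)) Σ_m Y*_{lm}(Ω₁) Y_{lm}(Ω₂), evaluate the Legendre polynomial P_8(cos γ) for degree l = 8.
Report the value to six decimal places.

-0.303649

Term-by-term m-sum for l=8 (normalisation 4π/17 = 0.739198):
  term(m=-8) = 0.00000 - 0.00000j   from Y*(Ω₁)=-0.00006 - 0.00006j, Y(Ω₂)=-0.00031 + 0.00033j
  term(m=-7) = 0.00000 + 0.00000j   from Y*(Ω₁)=-0.00087 - 0.00028j, Y(Ω₂)=-0.00122 - 0.00378j
  term(m=-6) = -0.00014 + 0.00000j   from Y*(Ω₁)=-0.00640 + 0.00120j, Y(Ω₂)=0.02158 + 0.00397j
  term(m=-5) = -0.00001 - 0.00284j   from Y*(Ω₁)=-0.02582 + 0.02082j, Y(Ω₂)=-0.05357 + 0.06692j
  term(m=-4) = 0.02980 - 0.00008j   from Y*(Ω₁)=-0.04813 + 0.11396j, Y(Ω₂)=-0.09436 - 0.22167j
  term(m=-3) = 0.00032 + 0.15321j   from Y*(Ω₁)=0.03054 + 0.32752j, Y(Ω₂)=0.46384 + 0.04226j
  term(m=-2) = -0.29700 + 0.00042j   from Y*(Ω₁)=0.31294 + 0.47189j, Y(Ω₂)=-0.28929 + 0.43755j
  term(m=-1) = -0.00003 - 0.04324j   from Y*(Ω₁)=0.39031 + 0.20950j, Y(Ω₂)=-0.04622 - 0.08596j
  term(m=+0) = 0.12334 + 0.00000j   from Y*(Ω₁)=-0.26425 + 0.00000j, Y(Ω₂)=-0.46676 + 0.00000j
  term(m=+1) = -0.00003 + 0.04324j   from Y*(Ω₁)=-0.39031 + 0.20950j, Y(Ω₂)=0.04622 - 0.08596j
  term(m=+2) = -0.29700 - 0.00042j   from Y*(Ω₁)=0.31294 - 0.47189j, Y(Ω₂)=-0.28929 - 0.43755j
  term(m=+3) = 0.00032 - 0.15321j   from Y*(Ω₁)=-0.03054 + 0.32752j, Y(Ω₂)=-0.46384 + 0.04226j
  term(m=+4) = 0.02980 + 0.00008j   from Y*(Ω₁)=-0.04813 - 0.11396j, Y(Ω₂)=-0.09436 + 0.22167j
  term(m=+5) = -0.00001 + 0.00284j   from Y*(Ω₁)=0.02582 + 0.02082j, Y(Ω₂)=0.05357 + 0.06692j
  term(m=+6) = -0.00014 - 0.00000j   from Y*(Ω₁)=-0.00640 - 0.00120j, Y(Ω₂)=0.02158 - 0.00397j
  term(m=+7) = 0.00000 - 0.00000j   from Y*(Ω₁)=0.00087 - 0.00028j, Y(Ω₂)=0.00122 - 0.00378j
  term(m=+8) = 0.00000 + 0.00000j   from Y*(Ω₁)=-0.00006 + 0.00006j, Y(Ω₂)=-0.00031 - 0.00033j
Total Σ_m = -0.41078 - 0.00000j. Multiply by 0.739198: -0.30365 - 0.00000j. P_8(cos γ) = -0.303649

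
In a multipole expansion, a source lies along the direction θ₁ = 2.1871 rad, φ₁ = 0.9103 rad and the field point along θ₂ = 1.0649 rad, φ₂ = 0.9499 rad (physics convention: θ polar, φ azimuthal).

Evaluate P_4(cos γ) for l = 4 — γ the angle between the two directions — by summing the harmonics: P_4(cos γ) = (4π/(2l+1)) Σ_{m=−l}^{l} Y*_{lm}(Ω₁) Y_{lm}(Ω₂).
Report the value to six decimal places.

Addition theorem: P_4(cos γ) = (4π/9) Σ_m Y*_{lm}(Ω₁) Y_{lm}(Ω₂), m = −4…4:
  [-4]  conj(Y_{4,-4})(Ω₁) = -0.17224 - 0.09401j ; Y_{4,-4}(Ω₂) = -0.20500 + 0.15845j ; Δ = 0.05020 - 0.00802j
  [-3]  conj(Y_{4,-3})(Ω₁) = 0.36044 - 0.15696j ; Y_{4,-3}(Ω₂) = -0.38881 - 0.11683j ; Δ = -0.15848 + 0.01892j
  [-2]  conj(Y_{4,-2})(Ω₁) = -0.07372 + 0.28896j ; Y_{4,-2}(Ω₂) = -0.05324 - 0.15595j ; Δ = 0.04899 - 0.00389j
  [-1]  conj(Y_{4,-1})(Ω₁) = 0.09052 + 0.11652j ; Y_{4,-1}(Ω₂) = -0.15822 + 0.22121j ; Δ = -0.04010 + 0.00159j
  [+0]  conj(Y_{4,0})(Ω₁) = -0.32966 + 0.00000j ; Y_{4,0}(Ω₂) = -0.22372 + 0.00000j ; Δ = 0.07375 + 0.00000j
  [+1]  conj(Y_{4,1})(Ω₁) = -0.09052 + 0.11652j ; Y_{4,1}(Ω₂) = 0.15822 + 0.22121j ; Δ = -0.04010 - 0.00159j
  [+2]  conj(Y_{4,2})(Ω₁) = -0.07372 - 0.28896j ; Y_{4,2}(Ω₂) = -0.05324 + 0.15595j ; Δ = 0.04899 + 0.00389j
  [+3]  conj(Y_{4,3})(Ω₁) = -0.36044 - 0.15696j ; Y_{4,3}(Ω₂) = 0.38881 - 0.11683j ; Δ = -0.15848 - 0.01892j
  [+4]  conj(Y_{4,4})(Ω₁) = -0.17224 + 0.09401j ; Y_{4,4}(Ω₂) = -0.20500 - 0.15845j ; Δ = 0.05020 + 0.00802j
Accumulated sum -0.12501 + 0.00000j; after 4π/(2l+1) scaling, -0.17455 + 0.00000j ⇒ P_4 = -0.174552

-0.174552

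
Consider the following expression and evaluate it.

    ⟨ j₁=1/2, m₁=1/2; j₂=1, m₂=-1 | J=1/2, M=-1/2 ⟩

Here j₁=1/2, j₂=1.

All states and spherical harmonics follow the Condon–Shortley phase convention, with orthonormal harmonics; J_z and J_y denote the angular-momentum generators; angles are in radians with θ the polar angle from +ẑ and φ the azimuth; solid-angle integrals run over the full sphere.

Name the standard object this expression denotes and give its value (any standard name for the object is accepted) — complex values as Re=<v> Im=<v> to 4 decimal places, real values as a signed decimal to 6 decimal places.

This is a Clebsch–Gordan (vector-coupling) coefficient.
√[2·1!0!1!/3! · 1!0!0!2!0!1!] = √(2/3)
  +(−1)^0/∏(0,1,0,0,0,1)! = 1  (running 1)
⟨..|..⟩ = √(2/3)·(1) = +0.816497

Clebsch–Gordan coefficient, +√(2/3) ≈ +0.816497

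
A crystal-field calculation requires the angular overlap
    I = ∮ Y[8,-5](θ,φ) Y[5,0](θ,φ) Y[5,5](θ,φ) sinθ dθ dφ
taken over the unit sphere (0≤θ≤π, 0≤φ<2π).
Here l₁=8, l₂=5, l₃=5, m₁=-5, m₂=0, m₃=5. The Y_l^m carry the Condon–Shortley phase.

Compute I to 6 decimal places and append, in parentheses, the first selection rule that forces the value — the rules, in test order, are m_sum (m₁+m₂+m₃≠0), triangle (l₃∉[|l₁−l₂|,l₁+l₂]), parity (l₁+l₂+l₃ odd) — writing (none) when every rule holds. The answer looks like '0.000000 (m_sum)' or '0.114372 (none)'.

Rules hold: Σm=0, L=18 even, 3≤5≤13.
N = 17·11·11 = 2057
Δ = 8!·8!·2!/19! = 1/37413090
Racah Σ t=3..5: t=3:−1/1036800 t=4:+1/331776 t=5:−1/1036800 = 1/921600
⇒ 3j(8 5 5; 0 0 0)² = 490/46189, sgn -1
Racah Σ t=5..5: t=5:−1/58060800 = -1/58060800
⇒ 3j(8 5 5; -5 0 5)² = 5/323, sgn -1
4πI² = N·(3j₀)²·(3jₘ)² = 26950/79781
I = +1·√(0.3378/4π) = 0.16395502
No selection rule forces the value: the integral is nonzero (none).

0.163955 (none)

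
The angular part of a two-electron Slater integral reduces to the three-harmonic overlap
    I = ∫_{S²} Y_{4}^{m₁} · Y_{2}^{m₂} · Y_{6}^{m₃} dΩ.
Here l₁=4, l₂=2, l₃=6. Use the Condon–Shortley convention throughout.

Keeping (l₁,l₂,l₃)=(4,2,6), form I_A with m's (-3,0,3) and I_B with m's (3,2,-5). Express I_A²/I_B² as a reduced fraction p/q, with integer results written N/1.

l's match ⇒ only the (l;m) 3-j factors differ between A and B.
A: triangle coeff Δ(4,2,6) = 1/6435; Σ_t [0,0]: t=0:+1/20160 = 1/20160; (3j)²=12/715 [(4 2 6; -3 0 3)], sign=-1
B: triangle coeff Δ(4,2,6) = 1/6435; Σ_t [0,0]: t=0:+1/120960 = 1/120960; (3j)²=2/39 [(4 2 6; 3 2 -5)], sign=-1
I_A²/I_B² = (12/715)/(2/39) = 18/55

18/55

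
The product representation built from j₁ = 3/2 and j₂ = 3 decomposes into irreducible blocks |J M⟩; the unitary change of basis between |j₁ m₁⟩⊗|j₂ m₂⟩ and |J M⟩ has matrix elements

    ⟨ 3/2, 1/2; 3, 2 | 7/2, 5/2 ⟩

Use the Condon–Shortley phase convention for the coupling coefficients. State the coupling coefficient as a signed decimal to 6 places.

√[8·1!2!5!/9! · 2!1!5!1!6!1!] = √(6400/7)
  +(−1)^0/∏(0,1,1,5,1,0)! = 1/120  (running 1/120)
  +(−1)^1/∏(1,0,0,4,2,1)! = -1/48  (running -1/80)
⟨..|..⟩ = √(6400/7)·(-1/80) = -0.377964

−√(1/7) ≈ -0.377964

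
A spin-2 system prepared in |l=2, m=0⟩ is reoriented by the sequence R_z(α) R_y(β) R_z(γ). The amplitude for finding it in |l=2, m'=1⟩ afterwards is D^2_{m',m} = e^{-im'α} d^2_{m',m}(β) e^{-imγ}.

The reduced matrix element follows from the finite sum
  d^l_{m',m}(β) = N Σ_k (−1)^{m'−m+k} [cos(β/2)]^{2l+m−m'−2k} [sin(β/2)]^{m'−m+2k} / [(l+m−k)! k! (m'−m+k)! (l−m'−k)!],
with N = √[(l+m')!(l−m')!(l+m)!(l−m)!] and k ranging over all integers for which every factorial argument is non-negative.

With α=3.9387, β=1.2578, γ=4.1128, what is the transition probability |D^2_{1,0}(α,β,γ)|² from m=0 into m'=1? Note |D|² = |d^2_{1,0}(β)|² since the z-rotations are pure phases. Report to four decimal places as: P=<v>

First d^2_{1,0}(β=1.2578), then the phase factors e^{-i(1)α} and e^{-i(0)γ}:
Half-angle: c=0.808675, s=0.588256. N=√(6·1·2·2)=4.898979
The bounds max(0,m−m')=0 and min(l+m,l−m')=1 give 2 terms
  k=0: (−1)^1·4.8990/(2)·0.8087^3·0.5883^1 = -0.762016
  k=1: (−1)^2·4.8990/(2)·0.8087^1·0.5883^3 = +0.403225
d^2_{1,0}(1.2578) = -0.762016 +0.403225 = -0.358790
|D^2_{1,0}|² = |d^2_{1,0}(β)|² = (-0.358790)² = 0.128730 (the z-rotation phases have unit modulus)

P=0.1287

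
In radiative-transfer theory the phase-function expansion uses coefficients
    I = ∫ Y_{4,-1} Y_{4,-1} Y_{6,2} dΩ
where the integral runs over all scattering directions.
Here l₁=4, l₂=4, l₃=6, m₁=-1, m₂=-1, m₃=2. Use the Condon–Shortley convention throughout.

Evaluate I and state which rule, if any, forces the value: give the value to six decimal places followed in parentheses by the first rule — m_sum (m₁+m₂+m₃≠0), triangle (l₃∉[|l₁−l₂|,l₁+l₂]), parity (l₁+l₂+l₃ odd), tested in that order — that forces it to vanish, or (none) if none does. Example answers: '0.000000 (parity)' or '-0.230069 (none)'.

0.145766 (none)

Rules hold: Σm=0, L=14 even, 0≤6≤8.
N = 9·9·13 = 1053
Δ = 2!·6!·6!/15! = 1/1261260
Racah Σ t=0..2: t=0:+1/4608 t=1:−1/1296 t=2:+1/4608 = -7/20736
⇒ 3j(4 4 6; 0 0 0)² = 20/1287, sgn -1
Racah Σ t=0..2: t=0:+1/8640 t=1:−1/2304 t=2:+1/8640 = -7/34560
⇒ 3j(4 4 6; -1 -1 2)² = 7/429, sgn -1
4πI² = N·(3j₀)²·(3jₘ)² = 420/1573
I = +1·√(0.267006/4π) = 0.14576570
No selection rule forces the value: the integral is nonzero (none).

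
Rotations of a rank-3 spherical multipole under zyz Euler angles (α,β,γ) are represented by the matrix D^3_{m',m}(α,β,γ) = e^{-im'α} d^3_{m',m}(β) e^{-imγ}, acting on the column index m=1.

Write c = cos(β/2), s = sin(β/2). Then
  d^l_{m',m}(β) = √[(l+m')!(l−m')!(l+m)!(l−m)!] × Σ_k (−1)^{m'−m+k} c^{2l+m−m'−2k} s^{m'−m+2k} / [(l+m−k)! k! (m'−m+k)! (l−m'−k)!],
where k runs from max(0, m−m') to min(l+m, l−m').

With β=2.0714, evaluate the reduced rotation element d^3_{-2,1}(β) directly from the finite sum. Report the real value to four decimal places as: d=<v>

d^3_{-2,1}(β=2.0714) via the finite sum:
With c≡cos(β/2)=0.509924 and s≡sin(β/2)=0.860220, N=[1·120·24·2]^{1/2}=75.894664
k: max(0,(1)−(-2))=3 … min(3+(1),3−(-2))=4
  k=3: (−1)^0·75.8947/(12)·0.5099^3·0.8602^3 = +0.533794
  k=4: (−1)^1·75.8947/(24)·0.5099^1·0.8602^5 = -0.759542
d^3_{-2,1}(2.0714) = +0.533794 -0.759542 = -0.225748

d=-0.2257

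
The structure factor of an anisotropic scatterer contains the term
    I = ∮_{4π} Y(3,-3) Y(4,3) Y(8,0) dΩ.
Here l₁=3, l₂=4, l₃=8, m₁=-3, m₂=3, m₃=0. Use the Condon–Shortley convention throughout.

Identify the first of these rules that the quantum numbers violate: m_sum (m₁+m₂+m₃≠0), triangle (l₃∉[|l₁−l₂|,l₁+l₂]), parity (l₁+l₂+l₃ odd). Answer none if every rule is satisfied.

m₁+m₂+m₃ = -3 + 3 + 0 = 0  ✓
triangle: need |l₁−l₂| ≤ l₃ ≤ l₁+l₂ = [1,7]; l₃=8 is outside  ✗
parity: l₁+l₂+l₃ = 15 is odd

triangle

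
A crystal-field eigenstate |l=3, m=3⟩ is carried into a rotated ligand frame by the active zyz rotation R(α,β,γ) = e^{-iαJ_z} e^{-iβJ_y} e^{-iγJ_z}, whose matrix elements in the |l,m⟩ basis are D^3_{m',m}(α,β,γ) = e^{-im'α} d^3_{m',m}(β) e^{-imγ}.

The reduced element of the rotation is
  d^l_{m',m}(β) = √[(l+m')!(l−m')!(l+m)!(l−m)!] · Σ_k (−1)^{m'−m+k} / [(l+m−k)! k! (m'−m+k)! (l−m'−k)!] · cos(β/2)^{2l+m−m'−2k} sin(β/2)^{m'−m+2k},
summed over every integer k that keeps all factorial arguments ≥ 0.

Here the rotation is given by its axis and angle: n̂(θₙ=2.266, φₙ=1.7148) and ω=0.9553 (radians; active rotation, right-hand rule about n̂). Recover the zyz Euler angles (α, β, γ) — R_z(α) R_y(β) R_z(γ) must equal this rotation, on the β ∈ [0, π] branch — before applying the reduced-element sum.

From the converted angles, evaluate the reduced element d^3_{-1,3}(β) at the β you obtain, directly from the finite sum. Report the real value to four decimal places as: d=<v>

d=0.0526

Axis–angle → zyz. n̂ = (sinθₙcosφₙ, sinθₙsinφₙ, cosθₙ) = (-0.110202, +0.759975, -0.640542), ω = 0.9553.
R = I cosω + sinω [n̂]ₓ + (1−cosω) n̂n̂ᵀ gives
  R = [+0.582497, +0.487598, +0.650343; -0.558390, +0.821462, -0.115759; -0.590676, -0.295716, +0.750769]
β = atan2(√(R₁₃²+R₂₃²), R₃₃) = 0.721571; α = atan2(R₂₃, R₁₃) mod 2π = 6.107033; γ = atan2(R₃₂, −R₃₁) mod 2π = 5.819026
d^3_{-1,3}(β=0.7216) via the finite sum:
Half-angle: c=0.935620, s=0.353009. N=√(2·24·720·1)=185.903201
The bounds max(0,m−m')=4 and min(l+m,l−m')=4 give 1 term
  k=4: (−1)^0·185.9032/(48)·0.9356^2·0.3530^4 = +0.052649
d^3_{-1,3}(0.7216) = +0.052649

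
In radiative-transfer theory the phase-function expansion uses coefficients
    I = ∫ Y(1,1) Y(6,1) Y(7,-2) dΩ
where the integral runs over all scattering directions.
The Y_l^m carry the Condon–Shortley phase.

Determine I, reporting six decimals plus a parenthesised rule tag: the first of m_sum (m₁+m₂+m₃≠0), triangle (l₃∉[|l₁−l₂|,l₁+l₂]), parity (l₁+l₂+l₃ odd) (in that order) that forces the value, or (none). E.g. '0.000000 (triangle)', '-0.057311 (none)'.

0.209937 (none)

m-sum 0 ✓  L=14 even ✓  5≤7≤7 ✓
Π(2lᵢ+1) = 3×13×15 = 585
triangle coeff Δ(1,6,7) = 1/1365
Σ_t [0,0]: t=0:+1/518400 = 1/518400
(3j)²=7/195 [(1 6 7; 0 0 0)], sign=-1
Σ_t [0,0]: t=0:+1/1209600 = 1/1209600
(3j)²=12/455 [(1 6 7; 1 1 -2)], sign=-1
⇒ 4πI² = 36/65
I = (+1)√(36/65/(4π)) = 0.20993732
No selection rule forces the value: the integral is nonzero (none).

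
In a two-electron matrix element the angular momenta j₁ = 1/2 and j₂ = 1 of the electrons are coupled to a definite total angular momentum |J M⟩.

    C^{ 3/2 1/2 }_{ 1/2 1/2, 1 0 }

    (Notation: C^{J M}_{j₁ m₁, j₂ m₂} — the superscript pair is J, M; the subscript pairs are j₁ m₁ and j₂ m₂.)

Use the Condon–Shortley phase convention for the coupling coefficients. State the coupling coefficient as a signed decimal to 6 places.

+√(2/3) = +0.816497

√[4·0!1!2!/4! · 1!0!1!1!2!1!] = √(2/3)
  +(−1)^0/∏(0,0,0,1,1,1)! = 1  (running 1)
⟨..|..⟩ = √(2/3)·(1) = +0.816497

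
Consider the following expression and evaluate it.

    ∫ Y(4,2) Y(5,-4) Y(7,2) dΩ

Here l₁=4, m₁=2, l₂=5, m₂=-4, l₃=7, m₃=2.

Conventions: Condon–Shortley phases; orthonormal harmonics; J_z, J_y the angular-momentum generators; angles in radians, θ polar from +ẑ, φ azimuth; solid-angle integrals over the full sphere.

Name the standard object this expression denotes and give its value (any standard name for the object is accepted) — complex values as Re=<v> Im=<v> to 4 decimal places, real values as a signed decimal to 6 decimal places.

Gaunt coefficient, -0.139414

This is a Gaunt coefficient — the integral of a triple product of spherical harmonics over the sphere.
Checks pass: Σm=0; 16 even; l₃=7∈[1,9].
(2·4+1)(2·5+1)(2·7+1) = 1485
Δ: 2! 6! 8! / 17! → 1/6126120
sum: t=0:+1/69120 t=1:−1/20736 t=2:+1/69120 = -1/51840
3j²(4 5 7; 0 0 0) = Δ·Π!·Σ² = 280/21879  (sign +1)
sum: t=0:+1/483840 t=1:−1/4838400 = 1/537600
3j²(4 5 7; 2 -4 2) = Δ·Π!·Σ² = 2187/170170  (sign -1)
combine: 4πI² = 1485·280/21879·2187/170170 = 131220/537251
take √, sign -1: I = -0.13941403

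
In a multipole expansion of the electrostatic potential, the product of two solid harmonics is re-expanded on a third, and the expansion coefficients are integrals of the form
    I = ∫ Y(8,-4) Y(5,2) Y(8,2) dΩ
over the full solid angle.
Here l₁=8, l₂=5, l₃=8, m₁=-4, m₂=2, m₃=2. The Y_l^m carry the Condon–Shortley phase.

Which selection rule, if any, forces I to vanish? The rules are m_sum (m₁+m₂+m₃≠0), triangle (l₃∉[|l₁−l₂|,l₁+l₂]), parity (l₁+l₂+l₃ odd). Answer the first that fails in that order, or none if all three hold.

parity

m₁+m₂+m₃ = -4 + 2 + 2 = 0  ✓
triangle: |8−5|=3 ≤ l₃=8 ≤ 8+5=13  ✓
parity: l₁+l₂+l₃ = 21 is odd  ✗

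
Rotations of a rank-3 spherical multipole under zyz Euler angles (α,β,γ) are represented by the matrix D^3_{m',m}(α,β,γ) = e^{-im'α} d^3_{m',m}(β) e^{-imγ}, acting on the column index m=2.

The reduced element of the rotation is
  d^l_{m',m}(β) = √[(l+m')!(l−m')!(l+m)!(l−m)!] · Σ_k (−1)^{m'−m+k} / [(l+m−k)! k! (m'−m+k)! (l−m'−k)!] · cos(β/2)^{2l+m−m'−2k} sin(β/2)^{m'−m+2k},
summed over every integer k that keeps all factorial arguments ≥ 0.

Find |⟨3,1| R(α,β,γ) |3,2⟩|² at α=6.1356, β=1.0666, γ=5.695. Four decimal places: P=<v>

P=0.0532

D^3_{1,2}(6.1356,1.0666,5.6950) = e^{-i·1·6.1356}·d^3_{1,2}(1.0666)·e^{-i·2·5.6950}. Compute d first:
Half-angle: c=0.861134, s=0.508378. N=√(24·2·120·1)=75.894664
k∈{1,2} keeps every argument non-negative
  k=1: (−1)^0·75.8947/(24)·0.8611^5·0.5084^1 = +0.761273
  k=2: (−1)^1·75.8947/(12)·0.8611^3·0.5084^3 = -0.530643
d^3_{1,2}(1.0666) = +0.761273 -0.530643 = +0.230631
|D^3_{1,2}|² = |d^3_{1,2}(β)|² = (+0.230631)² = 0.053190 (the z-rotation phases have unit modulus)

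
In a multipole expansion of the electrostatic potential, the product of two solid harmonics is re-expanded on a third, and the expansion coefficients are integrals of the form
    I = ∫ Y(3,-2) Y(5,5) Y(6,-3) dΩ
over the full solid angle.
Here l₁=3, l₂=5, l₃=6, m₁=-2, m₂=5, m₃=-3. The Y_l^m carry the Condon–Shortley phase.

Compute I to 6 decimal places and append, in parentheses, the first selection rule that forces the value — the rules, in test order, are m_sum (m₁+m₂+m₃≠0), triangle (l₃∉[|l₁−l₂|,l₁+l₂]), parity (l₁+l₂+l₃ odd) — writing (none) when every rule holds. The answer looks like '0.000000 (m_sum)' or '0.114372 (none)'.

m-sum 0 ✓  L=14 even ✓  2≤6≤8 ✓
Π(2lᵢ+1) = 7×11×13 = 1001
triangle coeff Δ(3,5,6) = 1/675675
Σ_t [0,2]: t=0:+1/8640 t=1:−1/2304 t=2:+1/8640 = -7/34560
(3j)²=7/429 [(3 5 6; 0 0 0)], sign=-1
Σ_t [2,2]: t=2:+1/483840 = 1/483840
(3j)²=6/1001 [(3 5 6; -2 5 -3)], sign=-1
⇒ 4πI² = 14/143
I = (+1)√(14/143/(4π)) = 0.08826552
No selection rule forces the value: the integral is nonzero (none).

0.088266 (none)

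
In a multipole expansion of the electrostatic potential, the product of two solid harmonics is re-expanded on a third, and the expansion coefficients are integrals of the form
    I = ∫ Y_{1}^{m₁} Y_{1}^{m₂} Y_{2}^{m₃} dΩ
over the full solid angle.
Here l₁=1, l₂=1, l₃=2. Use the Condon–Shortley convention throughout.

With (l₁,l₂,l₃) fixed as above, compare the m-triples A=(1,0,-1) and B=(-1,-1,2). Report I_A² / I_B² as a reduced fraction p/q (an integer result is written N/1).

1/2

Same 1,1,2: normalisation and zero-m 3j drop out of the ratio.
A: Δ: 0! 2! 2! / 5! → 1/30; sum: t=0:+1/2 = 1/2; 3j²(1 1 2; 1 0 -1) = Δ·Π!·Σ² = 1/10  (sign -1)
B: Δ: 0! 2! 2! / 5! → 1/30; sum: t=0:+1/4 = 1/4; 3j²(1 1 2; -1 -1 2) = Δ·Π!·Σ² = 1/5  (sign +1)
I_A²/I_B² = (1/10)/(1/5) = 1/2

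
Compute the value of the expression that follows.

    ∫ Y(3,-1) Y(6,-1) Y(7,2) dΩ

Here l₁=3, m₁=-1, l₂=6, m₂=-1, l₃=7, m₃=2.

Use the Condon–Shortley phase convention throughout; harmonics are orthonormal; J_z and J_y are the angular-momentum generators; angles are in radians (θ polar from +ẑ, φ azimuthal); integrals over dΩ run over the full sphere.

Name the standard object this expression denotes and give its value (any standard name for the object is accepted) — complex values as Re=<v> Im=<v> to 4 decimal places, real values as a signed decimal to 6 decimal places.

Gaunt coefficient, +0.123918

This is a Gaunt coefficient — the integral of a triple product of spherical harmonics over the sphere.
Rules hold: Σm=0, L=16 even, 3≤7≤9.
N = 7·13·15 = 1365
Δ = 2!·4!·10!/17! = 1/2042040
Racah Σ t=0..2: t=0:+1/207360 t=1:−1/57600 t=2:+1/207360 = -1/129600
⇒ 3j(3 6 7; 0 0 0)² = 168/12155, sgn +1
Racah Σ t=0..2: t=0:+1/691200 t=1:−1/103680 t=2:+1/241920 = -59/14515200
⇒ 3j(3 6 7; -1 -1 2)² = 3481/340340, sgn +1
4πI² = N·(3j₀)²·(3jₘ)² = 438606/2272985
I = +1·√(0.192965/4π) = 0.12391791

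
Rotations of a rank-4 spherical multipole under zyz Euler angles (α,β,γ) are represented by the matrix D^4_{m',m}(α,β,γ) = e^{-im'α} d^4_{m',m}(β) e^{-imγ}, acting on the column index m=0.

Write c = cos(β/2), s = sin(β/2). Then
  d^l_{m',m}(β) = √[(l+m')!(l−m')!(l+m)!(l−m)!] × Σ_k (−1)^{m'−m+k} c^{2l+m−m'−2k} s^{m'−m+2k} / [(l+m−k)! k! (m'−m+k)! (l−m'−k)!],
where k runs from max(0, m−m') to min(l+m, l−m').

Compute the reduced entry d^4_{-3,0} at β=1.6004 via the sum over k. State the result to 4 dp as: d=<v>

d^4_{-3,0}(β=1.6004) via the finite sum:
c=cos(1.600400/2)=0.696563, s=sin(1.600400/2)=0.717495; N=√[1·5040·24·24]=1703.830978
k: max(0,(0)−(-3))=3 … min(4+(0),4−(-3))=4
  k=3: (−1)^0·1703.8310/(144)·0.6966^5·0.7175^3 = +0.716678
  k=4: (−1)^1·1703.8310/(144)·0.6966^3·0.7175^5 = -0.760399
d^4_{-3,0}(1.6004) = +0.716678 -0.760399 = -0.043721

d=-0.0437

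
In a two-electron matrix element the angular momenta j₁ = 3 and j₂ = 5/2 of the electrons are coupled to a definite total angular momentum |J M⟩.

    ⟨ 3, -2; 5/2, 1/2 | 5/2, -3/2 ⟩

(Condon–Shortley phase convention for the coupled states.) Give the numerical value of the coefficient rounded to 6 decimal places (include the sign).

+√(1/14) = +0.267261

√[6·3!3!2!/9! · 1!5!3!2!1!4!] = √(288/7)
  +(−1)^2/∏(2,1,3,1,0,1)! = 1/12  (running 1/12)
  +(−1)^3/∏(3,0,2,0,1,2)! = -1/24  (running 1/24)
⟨..|..⟩ = √(288/7)·(1/24) = +0.267261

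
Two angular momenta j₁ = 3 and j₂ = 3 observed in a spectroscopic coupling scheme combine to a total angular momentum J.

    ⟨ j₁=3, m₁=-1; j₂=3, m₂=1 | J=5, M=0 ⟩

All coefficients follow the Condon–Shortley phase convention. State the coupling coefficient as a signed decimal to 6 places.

j₁+j₂−J=1  J+j₁−j₂=5  J−j₁+j₂=5  j₁+j₂+J+1=12
(j₁±m₁, j₂±m₂, J±M) = (2,4,4,2,5,5)
P² = 76800/7
sum k=0..1:
  [0] +1/576 = 1/576
  [1] −1/144 = -1/144
S = -1/192
C² = P²·S² = 25/84 ; C = -0.545545

-0.545545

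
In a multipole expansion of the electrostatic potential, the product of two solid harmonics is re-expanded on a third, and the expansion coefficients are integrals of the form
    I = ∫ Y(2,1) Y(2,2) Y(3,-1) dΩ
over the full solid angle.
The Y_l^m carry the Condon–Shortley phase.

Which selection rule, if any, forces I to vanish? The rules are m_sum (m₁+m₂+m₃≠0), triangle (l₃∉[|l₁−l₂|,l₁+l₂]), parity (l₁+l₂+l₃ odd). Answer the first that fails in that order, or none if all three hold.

m_sum

Σmᵢ = 2  ✗
l₃∈[|l₁−l₂|,l₁+l₂]=[0,4], have l₃=3
Σlᵢ = 7 ⇒ odd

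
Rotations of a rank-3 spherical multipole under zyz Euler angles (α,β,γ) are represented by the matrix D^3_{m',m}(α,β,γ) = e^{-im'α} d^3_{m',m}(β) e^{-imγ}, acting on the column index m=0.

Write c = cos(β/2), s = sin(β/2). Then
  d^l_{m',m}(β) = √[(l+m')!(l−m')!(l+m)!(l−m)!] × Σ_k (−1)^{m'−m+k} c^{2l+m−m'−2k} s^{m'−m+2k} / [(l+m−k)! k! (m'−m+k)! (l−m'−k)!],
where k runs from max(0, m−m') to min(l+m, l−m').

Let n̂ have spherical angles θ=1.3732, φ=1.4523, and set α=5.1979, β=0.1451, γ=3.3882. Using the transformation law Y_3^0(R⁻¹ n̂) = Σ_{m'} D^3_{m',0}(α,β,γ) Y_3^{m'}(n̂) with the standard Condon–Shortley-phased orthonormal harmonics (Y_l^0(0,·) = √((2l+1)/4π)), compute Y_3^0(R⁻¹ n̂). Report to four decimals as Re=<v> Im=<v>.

Re=-0.0860 Im=0.0000

Need the full column D^3_{m',0} for m'=−3..3 at α=5.1979, β=0.1451, γ=3.3882.
cos(β/2)=0.997369, sin(β/2)=0.072486
d^3_{-3,0}: single k=3 term ⇒ +0.001690;  D = -0.001679+0.000193i
d^3_{-2,0}: k∈[2..3] ⇒ +0.028477 -0.000150 = +0.028327;  D = -0.015989-0.023383i
d^3_{-1,0}: k∈[1..3] ⇒ +0.247815 -0.003927 +0.000007 = +0.243895;  D = +0.113816-0.215709i
d^3_{0,0}: k∈[0..3] ⇒ +0.984320 -0.046793 +0.000247 -0.000000 = +0.937774;  D = +0.937774+0.000000i
d^3_{1,0}: k∈[0..2] ⇒ -0.247815 +0.003927 -0.000007 = -0.243895;  D = -0.113816-0.215709i
d^3_{2,0}: k∈[0..1] ⇒ +0.028477 -0.000150 = +0.028327;  D = -0.015989+0.023383i
d^3_{3,0}: single k=0 term ⇒ -0.001690;  D = +0.001679+0.000193i
Y_3^{m'}(θ=1.3732,φ=1.4523) and Σ D·Y over m':
  (-0.0017+0.0002i)·(-0.1369+0.3687i)  (-0.0160-0.0234i)·(-0.1875-0.0453i)  (+0.1138-0.2157i)·(-0.0302+0.2540i)  (+0.9378+0.0000i)·(-0.2057+0.0000i)  (-0.1138-0.2157i)·(+0.0302+0.2540i)  (-0.0160+0.0234i)·(-0.1875+0.0453i)  (+0.0017+0.0002i)·(+0.1369+0.3687i)
Y_3^0(R⁻¹ n̂) = -0.085957+0.000000i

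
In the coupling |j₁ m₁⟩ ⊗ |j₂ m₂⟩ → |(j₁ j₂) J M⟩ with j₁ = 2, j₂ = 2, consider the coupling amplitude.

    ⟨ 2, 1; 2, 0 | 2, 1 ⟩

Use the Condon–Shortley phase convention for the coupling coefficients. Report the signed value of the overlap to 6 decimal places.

-0.267261

triangle: 2!·2!·2!/7! = 8/5040
(j±m)!: 3!·1!·2!·2!·3!·1! = 144
prefactor² = (2J+1)·Δ·N² = 8/7
  k=0: +1/(0!·2!·1!·2!·1!·0!) = 1/4
  k=1: −1/(1!·1!·0!·1!·2!·1!) = -1/2
Σ = -1/4  ⇒  CG² = 8/7·(-1/4)² = 1/14
CG = −√(1/14) = -0.267261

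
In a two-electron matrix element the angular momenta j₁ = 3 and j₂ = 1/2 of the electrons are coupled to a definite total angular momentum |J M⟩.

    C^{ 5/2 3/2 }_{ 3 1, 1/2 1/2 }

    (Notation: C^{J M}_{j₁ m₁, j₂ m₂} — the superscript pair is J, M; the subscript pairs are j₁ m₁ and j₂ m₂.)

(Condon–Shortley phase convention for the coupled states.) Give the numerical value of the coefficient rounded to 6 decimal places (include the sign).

-0.534522  (= −√(2/7))

j₁+j₂−J=1  J+j₁−j₂=5  J−j₁+j₂=0  j₁+j₂+J+1=7
(j₁±m₁, j₂±m₂, J±M) = (4,2,1,0,4,1)
P² = 1152/7
sum k=1..1:
  [1] −1/24 = -1/24
S = -1/24
C² = P²·S² = 2/7 ; C = -0.534522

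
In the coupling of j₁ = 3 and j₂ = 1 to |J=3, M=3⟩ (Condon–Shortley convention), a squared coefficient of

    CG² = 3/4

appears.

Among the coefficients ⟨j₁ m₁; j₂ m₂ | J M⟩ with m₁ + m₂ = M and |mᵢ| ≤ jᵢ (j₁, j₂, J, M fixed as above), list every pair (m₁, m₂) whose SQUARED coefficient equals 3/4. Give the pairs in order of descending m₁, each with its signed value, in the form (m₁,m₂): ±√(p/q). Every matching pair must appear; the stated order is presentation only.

Admissible pairs with m₁+m₂ = M = 3: (2,1), (3,0)
  (m₁,m₂)=(3,0): CG² = 3/4, CG = +√(3/4)   ← matches the target
  (m₁,m₂)=(2,1): CG² = 1/4, CG = −√(1/4)
Pairs with CG² = 3/4: (3,0): +√(3/4)

(3,0): +√(3/4)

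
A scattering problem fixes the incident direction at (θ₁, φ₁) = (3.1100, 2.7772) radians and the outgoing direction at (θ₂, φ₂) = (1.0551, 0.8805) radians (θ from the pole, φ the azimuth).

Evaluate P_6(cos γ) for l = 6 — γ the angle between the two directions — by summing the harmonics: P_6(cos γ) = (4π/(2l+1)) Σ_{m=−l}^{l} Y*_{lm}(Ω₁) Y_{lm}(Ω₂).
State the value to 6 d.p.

0.322243

Summing Y*_{l m}(θ₁,φ₁)·Y_{l m}(θ₂,φ₂) over m ∈ [−6, 6]; prefactor 4π/(2·6+1) = 0.966644:
  term(m=-6) = (0.000000, -0.000000)   from Y*(Ω₁)=(-0.000000, -0.000000), Y(Ω₂)=(0.113109, 0.176229)
  term(m=-5) = (0.000000, 0.000000)   from Y*(Ω₁)=(-0.000000, -0.000000), Y(Ω₂)=(-0.125397, 0.391615)
  term(m=-4) = (0.000000, 0.000001)   from Y*(Ω₁)=(0.000000, -0.000004), Y(Ω₂)=(-0.317833, 0.127097)
  term(m=-3) = (0.000009, -0.000006)   from Y*(Ω₁)=(0.000075, -0.000146), Y(Ω₂)=(0.060305, 0.032952)
  term(m=-2) = (0.001448, 0.001105)   from Y*(Ω₁)=(0.003867, -0.003452), Y(Ω₂)=(0.066442, 0.345096)
  term(m=-1) = (-0.002016, 0.005967)   from Y*(Ω₁)=(0.096786, -0.036917), Y(Ω₂)=(-0.038715, 0.046880)
  term(m=+0) = (0.334480, 0.000000)   from Y*(Ω₁)=(1.006475, -0.000000), Y(Ω₂)=(0.332328, 0.000000)
  term(m=+1) = (-0.002016, -0.005967)   from Y*(Ω₁)=(-0.096786, -0.036917), Y(Ω₂)=(0.038715, 0.046880)
  term(m=+2) = (0.001448, -0.001105)   from Y*(Ω₁)=(0.003867, 0.003452), Y(Ω₂)=(0.066442, -0.345096)
  term(m=+3) = (0.000009, 0.000006)   from Y*(Ω₁)=(-0.000075, -0.000146), Y(Ω₂)=(-0.060305, 0.032952)
  term(m=+4) = (0.000000, -0.000001)   from Y*(Ω₁)=(0.000000, 0.000004), Y(Ω₂)=(-0.317833, -0.127097)
  term(m=+5) = (0.000000, -0.000000)   from Y*(Ω₁)=(0.000000, -0.000000), Y(Ω₂)=(0.125397, 0.391615)
  term(m=+6) = (0.000000, 0.000000)   from Y*(Ω₁)=(-0.000000, 0.000000), Y(Ω₂)=(0.113109, -0.176229)
Total Σ_m = (0.333363, 0.000000). Multiply by 0.966644: (0.322243, 0.000000). P_6(cos γ) = 0.322243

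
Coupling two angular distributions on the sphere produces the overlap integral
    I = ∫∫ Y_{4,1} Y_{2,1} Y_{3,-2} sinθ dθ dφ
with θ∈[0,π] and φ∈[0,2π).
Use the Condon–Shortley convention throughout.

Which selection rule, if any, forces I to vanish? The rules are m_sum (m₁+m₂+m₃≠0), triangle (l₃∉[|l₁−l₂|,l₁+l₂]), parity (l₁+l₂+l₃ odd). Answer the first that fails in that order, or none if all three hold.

parity

azimuthal sum: 1 + 1 − 2 = 0  ✓
2 ≤ 3 ≤ 6 (triangle on l)  ✓
L = 4 + 2 + 3 = 9 (odd)  ✗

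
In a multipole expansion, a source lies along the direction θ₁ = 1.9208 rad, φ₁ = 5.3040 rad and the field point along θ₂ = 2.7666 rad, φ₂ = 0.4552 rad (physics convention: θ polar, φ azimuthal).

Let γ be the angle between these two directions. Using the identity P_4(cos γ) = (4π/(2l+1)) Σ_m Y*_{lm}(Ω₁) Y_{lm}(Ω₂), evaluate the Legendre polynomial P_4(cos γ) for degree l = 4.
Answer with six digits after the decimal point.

Term-by-term m-sum for l=4 (normalisation 4π/9 = 1.396263):
  m=-4: Y*=-0.24614 + 0.24115j  Y=-0.00197 - 0.00772j  product 0.00235 + 0.00142j
  m=-3: Y*=0.34839 + 0.07209j  Y=-0.01166 + 0.05603j  product -0.00810 + 0.01868j
  m=-2: Y*=0.01974 + 0.04835j  Y=0.13932 - 0.17937j  product 0.01142 + 0.00320j
  m=-1: Y*=0.18501 - 0.27536j  Y=-0.44328 + 0.21698j  product -0.02226 + 0.16220j
  m=+0: Y*=-0.00461 + 0.00000j  Y=0.34527 + 0.00000j  product -0.00159 + 0.00000j
  m=+1: Y*=-0.18501 - 0.27536j  Y=0.44328 + 0.21698j  product -0.02226 - 0.16220j
  m=+2: Y*=0.01974 - 0.04835j  Y=0.13932 + 0.17937j  product 0.01142 - 0.00320j
  m=+3: Y*=-0.34839 + 0.07209j  Y=0.01166 + 0.05603j  product -0.00810 - 0.01868j
  m=+4: Y*=-0.24614 - 0.24115j  Y=-0.00197 + 0.00772j  product 0.00235 - 0.00142j
Σ over m = -0.03478 - 0.00000j; ×(4π/9) → -0.04857 - 0.00000j. Real part: -0.048567

-0.048567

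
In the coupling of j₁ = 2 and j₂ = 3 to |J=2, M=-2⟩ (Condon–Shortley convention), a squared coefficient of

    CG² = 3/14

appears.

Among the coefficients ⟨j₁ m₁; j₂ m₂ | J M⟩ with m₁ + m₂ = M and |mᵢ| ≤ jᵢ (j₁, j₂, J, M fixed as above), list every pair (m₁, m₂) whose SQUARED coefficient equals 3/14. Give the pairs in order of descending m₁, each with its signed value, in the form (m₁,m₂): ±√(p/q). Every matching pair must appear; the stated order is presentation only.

Admissible pairs with m₁+m₂ = M = -2: (-2,0), (-1,-1), (0,-2), (1,-3)
  (m₁,m₂)=(1,-3): CG² = 5/14, CG = +√(5/14)
  (m₁,m₂)=(0,-2): CG² = 5/14, CG = −√(5/14)
  (m₁,m₂)=(-1,-1): CG² = 3/14, CG = +√(3/14)   ← matches the target
  (m₁,m₂)=(-2,0): CG² = 1/14, CG = −√(1/14)
Pairs with CG² = 3/14: (-1,-1): +√(3/14)

(-1,-1): +√(3/14)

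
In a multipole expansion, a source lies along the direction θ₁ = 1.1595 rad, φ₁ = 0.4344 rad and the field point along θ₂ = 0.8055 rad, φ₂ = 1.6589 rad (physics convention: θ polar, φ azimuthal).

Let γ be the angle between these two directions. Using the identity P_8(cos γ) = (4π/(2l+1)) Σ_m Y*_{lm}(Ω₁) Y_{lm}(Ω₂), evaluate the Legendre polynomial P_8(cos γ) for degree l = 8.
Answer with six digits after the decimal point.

Term-by-term m-sum for l=8 (normalisation 4π/17 = 0.739198):
  m=-8: Y*=(-0.242656, -0.084095)  Y=(0.028728, -0.024435)  product (-0.009026, 0.003513)
  m=-7: Y*=(-0.445789, 0.045085)  Y=(0.083811, 0.118214)  product (-0.042692, -0.048920)
  m=-6: Y*=(-0.268359, 0.159114)  Y=(-0.283448, 0.165553)  product (0.049724, -0.089528)
  m=-5: Y*=(0.071674, -0.104495)  Y=(-0.196736, -0.417332)  product (-0.057710, -0.009354)
  m=-4: Y*=(0.059278, -0.352074)  Y=(0.299949, -0.110312)  product (-0.021057, -0.112143)
  m=-3: Y*=(-0.011335, -0.041344)  Y=(-0.029379, -0.108554)  product (-0.004155, 0.002445)
  m=-2: Y*=(0.210902, 0.249380)  Y=(0.378547, -0.067402)  product (0.096645, 0.080187)
  m=-1: Y*=(0.099542, 0.046183)  Y=(0.005929, 0.067121)  product (-0.002510, 0.006955)
  m=+0: Y*=(-0.310755, -0.000000)  Y=(0.363867, 0.000000)  product (-0.113073, -0.000000)
  m=+1: Y*=(-0.099542, 0.046183)  Y=(-0.005929, 0.067121)  product (-0.002510, -0.006955)
  m=+2: Y*=(0.210902, -0.249380)  Y=(0.378547, 0.067402)  product (0.096645, -0.080187)
  m=+3: Y*=(0.011335, -0.041344)  Y=(0.029379, -0.108554)  product (-0.004155, -0.002445)
  m=+4: Y*=(0.059278, 0.352074)  Y=(0.299949, 0.110312)  product (-0.021057, 0.112143)
  m=+5: Y*=(-0.071674, -0.104495)  Y=(0.196736, -0.417332)  product (-0.057710, 0.009354)
  m=+6: Y*=(-0.268359, -0.159114)  Y=(-0.283448, -0.165553)  product (0.049724, 0.089528)
  m=+7: Y*=(0.445789, 0.045085)  Y=(-0.083811, 0.118214)  product (-0.042692, 0.048920)
  m=+8: Y*=(-0.242656, 0.084095)  Y=(0.028728, 0.024435)  product (-0.009026, -0.003513)
Accumulated sum (-0.094634, -0.000000); after 4π/(2l+1) scaling, (-0.069953, -0.000000) ⇒ P_8 = -0.069953

-0.069953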